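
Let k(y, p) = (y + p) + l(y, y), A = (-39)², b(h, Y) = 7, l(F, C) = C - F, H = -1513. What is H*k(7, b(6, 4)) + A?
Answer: -19661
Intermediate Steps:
A = 1521
k(y, p) = p + y (k(y, p) = (y + p) + (y - y) = (p + y) + 0 = p + y)
H*k(7, b(6, 4)) + A = -1513*(7 + 7) + 1521 = -1513*14 + 1521 = -21182 + 1521 = -19661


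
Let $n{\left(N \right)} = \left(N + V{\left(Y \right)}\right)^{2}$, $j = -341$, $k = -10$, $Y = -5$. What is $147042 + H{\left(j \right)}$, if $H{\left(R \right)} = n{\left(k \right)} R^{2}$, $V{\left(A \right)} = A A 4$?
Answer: $942023142$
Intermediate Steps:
$V{\left(A \right)} = 4 A^{2}$ ($V{\left(A \right)} = A^{2} \cdot 4 = 4 A^{2}$)
$n{\left(N \right)} = \left(100 + N\right)^{2}$ ($n{\left(N \right)} = \left(N + 4 \left(-5\right)^{2}\right)^{2} = \left(N + 4 \cdot 25\right)^{2} = \left(N + 100\right)^{2} = \left(100 + N\right)^{2}$)
$H{\left(R \right)} = 8100 R^{2}$ ($H{\left(R \right)} = \left(100 - 10\right)^{2} R^{2} = 90^{2} R^{2} = 8100 R^{2}$)
$147042 + H{\left(j \right)} = 147042 + 8100 \left(-341\right)^{2} = 147042 + 8100 \cdot 116281 = 147042 + 941876100 = 942023142$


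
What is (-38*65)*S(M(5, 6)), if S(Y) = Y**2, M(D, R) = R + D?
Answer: -298870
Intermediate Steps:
M(D, R) = D + R
(-38*65)*S(M(5, 6)) = (-38*65)*(5 + 6)**2 = -2470*11**2 = -2470*121 = -298870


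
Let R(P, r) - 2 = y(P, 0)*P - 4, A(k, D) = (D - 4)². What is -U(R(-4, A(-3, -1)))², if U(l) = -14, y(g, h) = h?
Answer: -196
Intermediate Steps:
A(k, D) = (-4 + D)²
R(P, r) = -2 (R(P, r) = 2 + (0*P - 4) = 2 + (0 - 4) = 2 - 4 = -2)
-U(R(-4, A(-3, -1)))² = -1*(-14)² = -1*196 = -196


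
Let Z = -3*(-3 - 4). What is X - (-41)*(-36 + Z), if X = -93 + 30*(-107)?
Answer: -3918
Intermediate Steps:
Z = 21 (Z = -3*(-7) = 21)
X = -3303 (X = -93 - 3210 = -3303)
X - (-41)*(-36 + Z) = -3303 - (-41)*(-36 + 21) = -3303 - (-41)*(-15) = -3303 - 1*615 = -3303 - 615 = -3918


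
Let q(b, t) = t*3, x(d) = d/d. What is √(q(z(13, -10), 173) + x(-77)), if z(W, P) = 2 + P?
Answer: 2*√130 ≈ 22.803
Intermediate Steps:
x(d) = 1
q(b, t) = 3*t
√(q(z(13, -10), 173) + x(-77)) = √(3*173 + 1) = √(519 + 1) = √520 = 2*√130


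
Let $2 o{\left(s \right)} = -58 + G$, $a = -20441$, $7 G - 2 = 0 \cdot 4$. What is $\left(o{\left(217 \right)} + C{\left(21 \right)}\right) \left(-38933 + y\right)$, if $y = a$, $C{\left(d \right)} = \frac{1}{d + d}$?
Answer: $\frac{5135851}{3} \approx 1.712 \cdot 10^{6}$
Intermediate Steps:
$G = \frac{2}{7}$ ($G = \frac{2}{7} + \frac{0 \cdot 4}{7} = \frac{2}{7} + \frac{1}{7} \cdot 0 = \frac{2}{7} + 0 = \frac{2}{7} \approx 0.28571$)
$C{\left(d \right)} = \frac{1}{2 d}$
$y = -20441$
$o{\left(s \right)} = - \frac{202}{7}$ ($o{\left(s \right)} = \frac{-58 + \frac{2}{7}}{2} = \frac{1}{2} \left(- \frac{404}{7}\right) = - \frac{202}{7}$)
$\left(o{\left(217 \right)} + C{\left(21 \right)}\right) \left(-38933 + y\right) = \left(- \frac{202}{7} + \frac{1}{2 \cdot 21}\right) \left(-38933 - 20441\right) = \left(- \frac{202}{7} + \frac{1}{2} \cdot \frac{1}{21}\right) \left(-59374\right) = \left(- \frac{202}{7} + \frac{1}{42}\right) \left(-59374\right) = \left(- \frac{173}{6}\right) \left(-59374\right) = \frac{5135851}{3}$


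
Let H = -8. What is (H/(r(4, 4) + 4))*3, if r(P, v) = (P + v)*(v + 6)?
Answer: -2/7 ≈ -0.28571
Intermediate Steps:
r(P, v) = (6 + v)*(P + v) (r(P, v) = (P + v)*(6 + v) = (6 + v)*(P + v))
(H/(r(4, 4) + 4))*3 = (-8/((4**2 + 6*4 + 6*4 + 4*4) + 4))*3 = (-8/((16 + 24 + 24 + 16) + 4))*3 = (-8/(80 + 4))*3 = (-8/84)*3 = ((1/84)*(-8))*3 = -2/21*3 = -2/7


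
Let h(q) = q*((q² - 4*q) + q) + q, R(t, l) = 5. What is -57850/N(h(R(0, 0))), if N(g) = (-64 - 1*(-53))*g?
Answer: 11570/121 ≈ 95.620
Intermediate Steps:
h(q) = q + q*(q² - 3*q) (h(q) = q*(q² - 3*q) + q = q + q*(q² - 3*q))
N(g) = -11*g (N(g) = (-64 + 53)*g = -11*g)
-57850/N(h(R(0, 0))) = -57850*(-1/(55*(1 + 5² - 3*5))) = -57850*(-1/(55*(1 + 25 - 15))) = -57850/((-55*11)) = -57850/((-11*55)) = -57850/(-605) = -57850*(-1/605) = 11570/121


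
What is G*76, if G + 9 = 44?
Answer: 2660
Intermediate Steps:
G = 35 (G = -9 + 44 = 35)
G*76 = 35*76 = 2660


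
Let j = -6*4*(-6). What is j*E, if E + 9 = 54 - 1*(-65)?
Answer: 15840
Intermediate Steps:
j = 144 (j = -24*(-6) = 144)
E = 110 (E = -9 + (54 - 1*(-65)) = -9 + (54 + 65) = -9 + 119 = 110)
j*E = 144*110 = 15840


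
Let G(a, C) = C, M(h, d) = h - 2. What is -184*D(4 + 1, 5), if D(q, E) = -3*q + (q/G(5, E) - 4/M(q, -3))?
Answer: 8464/3 ≈ 2821.3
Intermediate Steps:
M(h, d) = -2 + h
D(q, E) = -4/(-2 + q) - 3*q + q/E (D(q, E) = -3*q + (q/E - 4/(-2 + q)) = -3*q + (-4/(-2 + q) + q/E) = -4/(-2 + q) - 3*q + q/E)
-184*D(4 + 1, 5) = -184*(-4/(-2 + (4 + 1)) - 3*(4 + 1) + (4 + 1)/5) = -184*(-4/(-2 + 5) - 3*5 + 5*(⅕)) = -184*(-4/3 - 15 + 1) = -184*(-46/3) = 8464/3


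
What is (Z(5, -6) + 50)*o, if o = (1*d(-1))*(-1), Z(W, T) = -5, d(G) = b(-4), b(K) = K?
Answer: 180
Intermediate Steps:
d(G) = -4
o = 4 (o = (1*(-4))*(-1) = -4*(-1) = 4)
(Z(5, -6) + 50)*o = (-5 + 50)*4 = 45*4 = 180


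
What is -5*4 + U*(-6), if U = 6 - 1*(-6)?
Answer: -92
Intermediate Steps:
U = 12 (U = 6 + 6 = 12)
-5*4 + U*(-6) = -5*4 + 12*(-6) = -20 - 72 = -92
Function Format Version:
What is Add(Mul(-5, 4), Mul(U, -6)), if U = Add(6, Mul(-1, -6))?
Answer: -92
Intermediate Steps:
U = 12 (U = Add(6, 6) = 12)
Add(Mul(-5, 4), Mul(U, -6)) = Add(Mul(-5, 4), Mul(12, -6)) = Add(-20, -72) = -92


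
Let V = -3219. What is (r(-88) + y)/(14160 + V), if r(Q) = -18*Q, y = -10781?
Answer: -9197/10941 ≈ -0.84060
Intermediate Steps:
(r(-88) + y)/(14160 + V) = (-18*(-88) - 10781)/(14160 - 3219) = (1584 - 10781)/10941 = -9197*1/10941 = -9197/10941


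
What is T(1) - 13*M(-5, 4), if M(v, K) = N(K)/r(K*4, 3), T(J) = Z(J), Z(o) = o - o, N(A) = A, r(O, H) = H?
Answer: -52/3 ≈ -17.333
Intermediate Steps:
Z(o) = 0
T(J) = 0
M(v, K) = K/3
T(1) - 13*M(-5, 4) = 0 - 13*4/3 = 0 - 52/3 = -52/3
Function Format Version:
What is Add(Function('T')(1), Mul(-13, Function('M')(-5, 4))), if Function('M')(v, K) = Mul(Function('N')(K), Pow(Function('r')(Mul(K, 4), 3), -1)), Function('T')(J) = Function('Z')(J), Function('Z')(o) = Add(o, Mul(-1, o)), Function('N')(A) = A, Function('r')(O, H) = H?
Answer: Rational(-52, 3) ≈ -17.333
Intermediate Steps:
Function('Z')(o) = 0
Function('T')(J) = 0
Function('M')(v, K) = Mul(Rational(1, 3), K) (Function('M')(v, K) = Mul(K, Pow(3, -1)) = Mul(K, Rational(1, 3)) = Mul(Rational(1, 3), K))
Add(Function('T')(1), Mul(-13, Function('M')(-5, 4))) = Add(0, Mul(-13, Mul(Rational(1, 3), 4))) = Add(0, Mul(-13, Rational(4, 3))) = Add(0, Rational(-52, 3)) = Rational(-52, 3)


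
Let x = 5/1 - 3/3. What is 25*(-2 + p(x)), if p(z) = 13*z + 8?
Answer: 1450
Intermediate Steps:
x = 4 (x = 5*1 - 3*⅓ = 5 - 1 = 4)
p(z) = 8 + 13*z
25*(-2 + p(x)) = 25*(-2 + (8 + 13*4)) = 25*(-2 + (8 + 52)) = 25*(-2 + 60) = 25*58 = 1450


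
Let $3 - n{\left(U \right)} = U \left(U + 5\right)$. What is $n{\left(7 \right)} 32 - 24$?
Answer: $-2616$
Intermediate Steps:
$n{\left(U \right)} = 3 - U \left(5 + U\right)$ ($n{\left(U \right)} = 3 - U \left(U + 5\right) = 3 - U \left(5 + U\right)$)
$n{\left(7 \right)} 32 - 24 = \left(3 - 7^{2} - 35\right) 32 - 24 = \left(3 - 49 - 35\right) 32 - 24 = \left(-81\right) 32 - 24 = -2592 - 24 = -2616$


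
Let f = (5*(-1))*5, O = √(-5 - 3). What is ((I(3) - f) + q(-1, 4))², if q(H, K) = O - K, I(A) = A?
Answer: 568 + 96*I*√2 ≈ 568.0 + 135.76*I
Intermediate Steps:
O = 2*I*√2 (O = √(-8) = 2*I*√2 ≈ 2.8284*I)
f = -25 (f = -5*5 = -25)
q(H, K) = -K + 2*I*√2 (q(H, K) = 2*I*√2 - K = -K + 2*I*√2)
((I(3) - f) + q(-1, 4))² = ((3 - 1*(-25)) + (-1*4 + 2*I*√2))² = ((3 + 25) + (-4 + 2*I*√2))² = (28 + (-4 + 2*I*√2))² = (24 + 2*I*√2)²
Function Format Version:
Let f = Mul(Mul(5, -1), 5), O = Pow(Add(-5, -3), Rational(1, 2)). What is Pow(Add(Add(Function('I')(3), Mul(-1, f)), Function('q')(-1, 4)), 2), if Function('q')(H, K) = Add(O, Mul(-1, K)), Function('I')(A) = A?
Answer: Add(568, Mul(96, I, Pow(2, Rational(1, 2)))) ≈ Add(568.00, Mul(135.76, I))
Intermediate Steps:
O = Mul(2, I, Pow(2, Rational(1, 2))) (O = Pow(-8, Rational(1, 2)) = Mul(2, I, Pow(2, Rational(1, 2))) ≈ Mul(2.8284, I))
f = -25 (f = Mul(-5, 5) = -25)
Function('q')(H, K) = Add(Mul(-1, K), Mul(2, I, Pow(2, Rational(1, 2)))) (Function('q')(H, K) = Add(Mul(2, I, Pow(2, Rational(1, 2))), Mul(-1, K)) = Add(Mul(-1, K), Mul(2, I, Pow(2, Rational(1, 2)))))
Pow(Add(Add(Function('I')(3), Mul(-1, f)), Function('q')(-1, 4)), 2) = Pow(Add(Add(3, Mul(-1, -25)), Add(Mul(-1, 4), Mul(2, I, Pow(2, Rational(1, 2))))), 2) = Pow(Add(Add(3, 25), Add(-4, Mul(2, I, Pow(2, Rational(1, 2))))), 2) = Pow(Add(28, Add(-4, Mul(2, I, Pow(2, Rational(1, 2))))), 2) = Pow(Add(24, Mul(2, I, Pow(2, Rational(1, 2)))), 2)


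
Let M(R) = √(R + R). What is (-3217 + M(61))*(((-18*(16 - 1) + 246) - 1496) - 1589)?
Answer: 10001653 - 3109*√122 ≈ 9.9673e+6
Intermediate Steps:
M(R) = √2*√R (M(R) = √(2*R) = √2*√R)
(-3217 + M(61))*(((-18*(16 - 1) + 246) - 1496) - 1589) = (-3217 + √2*√61)*(((-18*(16 - 1) + 246) - 1496) - 1589) = (-3217 + √122)*(((-18*15 + 246) - 1496) - 1589) = (-3217 + √122)*(((-270 + 246) - 1496) - 1589) = (-3217 + √122)*((-24 - 1496) - 1589) = (-3217 + √122)*(-1520 - 1589) = (-3217 + √122)*(-3109) = 10001653 - 3109*√122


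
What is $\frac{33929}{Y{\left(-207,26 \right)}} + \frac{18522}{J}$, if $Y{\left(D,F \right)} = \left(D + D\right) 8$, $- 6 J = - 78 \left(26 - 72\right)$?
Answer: $- \frac{1774661}{43056} \approx -41.218$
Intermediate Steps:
$J = -598$ ($J = - \frac{\left(-78\right) \left(26 - 72\right)}{6} = - \frac{\left(-78\right) \left(-46\right)}{6} = \left(- \frac{1}{6}\right) 3588 = -598$)
$Y{\left(D,F \right)} = 16 D$ ($Y{\left(D,F \right)} = 2 D 8 = 16 D$)
$\frac{33929}{Y{\left(-207,26 \right)}} + \frac{18522}{J} = \frac{33929}{16 \left(-207\right)} + \frac{18522}{-598} = \frac{33929}{-3312} + 18522 \left(- \frac{1}{598}\right) = 33929 \left(- \frac{1}{3312}\right) - \frac{9261}{299} = - \frac{33929}{3312} - \frac{9261}{299} = - \frac{1774661}{43056}$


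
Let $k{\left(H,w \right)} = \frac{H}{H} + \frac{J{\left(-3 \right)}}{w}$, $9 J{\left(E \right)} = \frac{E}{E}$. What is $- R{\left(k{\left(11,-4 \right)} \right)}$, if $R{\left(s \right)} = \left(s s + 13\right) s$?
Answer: $- \frac{632555}{46656} \approx -13.558$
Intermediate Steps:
$J{\left(E \right)} = \frac{1}{9}$ ($J{\left(E \right)} = \frac{E \frac{1}{E}}{9} = \frac{1}{9} \cdot 1 = \frac{1}{9}$)
$k{\left(H,w \right)} = 1 + \frac{1}{9 w}$ ($k{\left(H,w \right)} = \frac{H}{H} + \frac{1}{9 w} = 1 + \frac{1}{9 w}$)
$R{\left(s \right)} = s \left(13 + s^{2}\right)$ ($R{\left(s \right)} = \left(s^{2} + 13\right) s = \left(13 + s^{2}\right) s = s \left(13 + s^{2}\right)$)
$- R{\left(k{\left(11,-4 \right)} \right)} = - \frac{\frac{1}{9} - 4}{-4} \left(13 + \left(\frac{\frac{1}{9} - 4}{-4}\right)^{2}\right) = - \left(- \frac{1}{4}\right) \left(- \frac{35}{9}\right) \left(13 + \left(\left(- \frac{1}{4}\right) \left(- \frac{35}{9}\right)\right)^{2}\right) = - \frac{35 \left(13 + \left(\frac{35}{36}\right)^{2}\right)}{36} = - \frac{35 \left(13 + \frac{1225}{1296}\right)}{36} = - \frac{35 \cdot 18073}{36 \cdot 1296} = \left(-1\right) \frac{632555}{46656} = - \frac{632555}{46656}$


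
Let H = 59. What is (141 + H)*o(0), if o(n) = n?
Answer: 0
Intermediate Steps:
(141 + H)*o(0) = (141 + 59)*0 = 200*0 = 0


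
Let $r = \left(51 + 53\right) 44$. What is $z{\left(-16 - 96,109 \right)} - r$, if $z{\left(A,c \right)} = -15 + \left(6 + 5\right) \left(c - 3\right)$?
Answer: $-3425$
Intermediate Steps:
$z{\left(A,c \right)} = -48 + 11 c$ ($z{\left(A,c \right)} = -15 + 11 \left(c - 3\right) = -15 + 11 \left(-3 + c\right) = -15 + \left(-33 + 11 c\right) = -48 + 11 c$)
$r = 4576$ ($r = 104 \cdot 44 = 4576$)
$z{\left(-16 - 96,109 \right)} - r = \left(-48 + 11 \cdot 109\right) - 4576 = \left(-48 + 1199\right) - 4576 = 1151 - 4576 = -3425$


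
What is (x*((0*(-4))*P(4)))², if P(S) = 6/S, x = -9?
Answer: 0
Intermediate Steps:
(x*((0*(-4))*P(4)))² = (-9*0*(-4)*6/4)² = (-0*6*(¼))² = (-0*3/2)² = (-9*0)² = 0² = 0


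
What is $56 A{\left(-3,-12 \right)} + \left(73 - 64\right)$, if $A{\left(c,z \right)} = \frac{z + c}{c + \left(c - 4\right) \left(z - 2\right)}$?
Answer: $\frac{3}{19} \approx 0.15789$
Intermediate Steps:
$A{\left(c,z \right)} = \frac{c + z}{c + \left(-4 + c\right) \left(-2 + z\right)}$
$56 A{\left(-3,-12 \right)} + \left(73 - 64\right) = 56 \frac{-3 - 12}{8 - -3 - -48 - -36} + \left(73 - 64\right) = 56 \frac{1}{8 + 3 + 48 + 36} \left(-15\right) + 9 = 56 \cdot \frac{1}{95} \left(-15\right) + 9 = 56 \left(- \frac{3}{19}\right) + 9 = - \frac{168}{19} + 9 = \frac{3}{19}$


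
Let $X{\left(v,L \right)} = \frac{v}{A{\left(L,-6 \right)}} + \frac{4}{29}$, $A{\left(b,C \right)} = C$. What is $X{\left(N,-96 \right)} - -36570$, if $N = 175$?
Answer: $\frac{6358129}{174} \approx 36541.0$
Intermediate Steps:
$X{\left(v,L \right)} = \frac{4}{29} - \frac{v}{6}$ ($X{\left(v,L \right)} = \frac{v}{-6} + \frac{4}{29} = v \left(- \frac{1}{6}\right) + 4 \cdot \frac{1}{29} = - \frac{v}{6} + \frac{4}{29} = \frac{4}{29} - \frac{v}{6}$)
$X{\left(N,-96 \right)} - -36570 = \left(\frac{4}{29} - \frac{175}{6}\right) - -36570 = \left(\frac{4}{29} - \frac{175}{6}\right) + 36570 = - \frac{5051}{174} + 36570 = \frac{6358129}{174}$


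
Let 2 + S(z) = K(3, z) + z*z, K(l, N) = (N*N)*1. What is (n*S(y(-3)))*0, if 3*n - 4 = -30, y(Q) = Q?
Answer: 0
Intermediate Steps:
n = -26/3 (n = 4/3 + (⅓)*(-30) = 4/3 - 10 = -26/3 ≈ -8.6667)
K(l, N) = N² (K(l, N) = N²*1 = N²)
S(z) = -2 + 2*z² (S(z) = -2 + (z² + z*z) = -2 + (z² + z²) = -2 + 2*z²)
(n*S(y(-3)))*0 = -26*(-2 + 2*(-3)²)/3*0 = -26*(-2 + 2*9)/3*0 = -26*(-2 + 18)/3*0 = -26/3*16*0 = -416/3*0 = 0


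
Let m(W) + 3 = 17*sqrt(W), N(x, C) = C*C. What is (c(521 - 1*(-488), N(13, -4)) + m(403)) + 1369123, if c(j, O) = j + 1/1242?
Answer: 1701700219/1242 + 17*sqrt(403) ≈ 1.3705e+6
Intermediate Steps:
N(x, C) = C**2
c(j, O) = 1/1242 + j (c(j, O) = j + 1/1242 = 1/1242 + j)
m(W) = -3 + 17*sqrt(W)
(c(521 - 1*(-488), N(13, -4)) + m(403)) + 1369123 = ((1/1242 + (521 - 1*(-488))) + (-3 + 17*sqrt(403))) + 1369123 = ((1/1242 + (521 + 488)) + (-3 + 17*sqrt(403))) + 1369123 = ((1/1242 + 1009) + (-3 + 17*sqrt(403))) + 1369123 = (1253179/1242 + (-3 + 17*sqrt(403))) + 1369123 = (1249453/1242 + 17*sqrt(403)) + 1369123 = 1701700219/1242 + 17*sqrt(403)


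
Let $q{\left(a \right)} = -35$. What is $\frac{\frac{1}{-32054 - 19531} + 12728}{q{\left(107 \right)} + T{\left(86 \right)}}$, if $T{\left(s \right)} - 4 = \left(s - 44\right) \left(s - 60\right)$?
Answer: $\frac{656573879}{54731685} \approx 11.996$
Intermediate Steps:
$T{\left(s \right)} = 4 + \left(-60 + s\right) \left(-44 + s\right)$ ($T{\left(s \right)} = 4 + \left(s - 44\right) \left(s - 60\right) = 4 + \left(-44 + s\right) \left(-60 + s\right) = 4 + \left(-60 + s\right) \left(-44 + s\right)$)
$\frac{\frac{1}{-32054 - 19531} + 12728}{q{\left(107 \right)} + T{\left(86 \right)}} = \frac{\frac{1}{-32054 - 19531} + 12728}{-35 + \left(2644 + 86^{2} - 8944\right)} = \frac{\frac{1}{-51585} + 12728}{-35 + \left(2644 + 7396 - 8944\right)} = \frac{- \frac{1}{51585} + 12728}{-35 + 1096} = \frac{656573879}{51585 \cdot 1061} = \frac{656573879}{51585} \cdot \frac{1}{1061} = \frac{656573879}{54731685}$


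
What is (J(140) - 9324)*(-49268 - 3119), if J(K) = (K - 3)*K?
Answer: -516326272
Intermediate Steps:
J(K) = K*(-3 + K) (J(K) = (-3 + K)*K = K*(-3 + K))
(J(140) - 9324)*(-49268 - 3119) = (140*(-3 + 140) - 9324)*(-49268 - 3119) = (140*137 - 9324)*(-52387) = (19180 - 9324)*(-52387) = 9856*(-52387) = -516326272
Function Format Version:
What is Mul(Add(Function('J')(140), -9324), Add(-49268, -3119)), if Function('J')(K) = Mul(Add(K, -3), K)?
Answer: -516326272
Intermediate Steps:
Function('J')(K) = Mul(K, Add(-3, K)) (Function('J')(K) = Mul(Add(-3, K), K) = Mul(K, Add(-3, K)))
Mul(Add(Function('J')(140), -9324), Add(-49268, -3119)) = Mul(Add(Mul(140, Add(-3, 140)), -9324), Add(-49268, -3119)) = Mul(Add(Mul(140, 137), -9324), -52387) = Mul(Add(19180, -9324), -52387) = Mul(9856, -52387) = -516326272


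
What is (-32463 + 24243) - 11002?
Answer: -19222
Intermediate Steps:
(-32463 + 24243) - 11002 = -8220 - 11002 = -19222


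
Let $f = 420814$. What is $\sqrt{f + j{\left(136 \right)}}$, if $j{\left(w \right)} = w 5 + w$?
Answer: $\sqrt{421630} \approx 649.33$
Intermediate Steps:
$j{\left(w \right)} = 6 w$ ($j{\left(w \right)} = 5 w + w = 6 w$)
$\sqrt{f + j{\left(136 \right)}} = \sqrt{420814 + 6 \cdot 136} = \sqrt{420814 + 816} = \sqrt{421630}$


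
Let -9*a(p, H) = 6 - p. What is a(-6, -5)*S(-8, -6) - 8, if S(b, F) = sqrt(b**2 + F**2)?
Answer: -64/3 ≈ -21.333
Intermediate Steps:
a(p, H) = -2/3 + p/9 (a(p, H) = -(6 - p)/9 = -2/3 + p/9)
S(b, F) = sqrt(F**2 + b**2)
a(-6, -5)*S(-8, -6) - 8 = (-2/3 + (1/9)*(-6))*sqrt((-6)**2 + (-8)**2) - 8 = (-2/3 - 2/3)*sqrt(36 + 64) - 8 = -4*sqrt(100)/3 - 8 = -4/3*10 - 8 = -40/3 - 8 = -64/3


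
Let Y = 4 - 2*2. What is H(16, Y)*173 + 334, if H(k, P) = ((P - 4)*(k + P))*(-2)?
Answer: 22478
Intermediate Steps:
Y = 0 (Y = 4 - 4 = 0)
H(k, P) = -2*(-4 + P)*(P + k) (H(k, P) = ((-4 + P)*(P + k))*(-2) = -2*(-4 + P)*(P + k))
H(16, Y)*173 + 334 = (-2*0² + 8*0 + 8*16 - 2*0*16)*173 + 334 = (-2*0 + 0 + 128 + 0)*173 + 334 = (0 + 0 + 128 + 0)*173 + 334 = 128*173 + 334 = 22144 + 334 = 22478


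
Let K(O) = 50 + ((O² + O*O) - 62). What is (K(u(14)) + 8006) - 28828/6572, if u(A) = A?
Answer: 13770991/1643 ≈ 8381.6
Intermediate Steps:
K(O) = -12 + 2*O² (K(O) = 50 + ((O² + O²) - 62) = 50 + (2*O² - 62) = 50 + (-62 + 2*O²) = -12 + 2*O²)
(K(u(14)) + 8006) - 28828/6572 = ((-12 + 2*14²) + 8006) - 28828/6572 = ((-12 + 2*196) + 8006) - 28828*1/6572 = ((-12 + 392) + 8006) - 7207/1643 = (380 + 8006) - 7207/1643 = 8386 - 7207/1643 = 13770991/1643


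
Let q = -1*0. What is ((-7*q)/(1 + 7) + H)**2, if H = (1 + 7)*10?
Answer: 6400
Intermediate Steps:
q = 0
H = 80 (H = 8*10 = 80)
((-7*q)/(1 + 7) + H)**2 = ((-7*0)/(1 + 7) + 80)**2 = (0/8 + 80)**2 = (0*(1/8) + 80)**2 = (0 + 80)**2 = 80**2 = 6400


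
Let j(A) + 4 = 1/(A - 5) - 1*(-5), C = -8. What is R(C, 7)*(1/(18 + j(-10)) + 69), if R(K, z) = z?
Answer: 137277/284 ≈ 483.37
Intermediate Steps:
j(A) = 1 + 1/(-5 + A) (j(A) = -4 + (1/(A - 5) - 1*(-5)) = -4 + (1/(-5 + A) + 5) = -4 + (5 + 1/(-5 + A)) = 1 + 1/(-5 + A))
R(C, 7)*(1/(18 + j(-10)) + 69) = 7*(1/(18 + (-4 - 10)/(-5 - 10)) + 69) = 7*(1/(18 - 14/(-15)) + 69) = 7*(1/(18 - 1/15*(-14)) + 69) = 7*(1/(18 + 14/15) + 69) = 7*(1/(284/15) + 69) = 7*(15/284 + 69) = 7*(19611/284) = 137277/284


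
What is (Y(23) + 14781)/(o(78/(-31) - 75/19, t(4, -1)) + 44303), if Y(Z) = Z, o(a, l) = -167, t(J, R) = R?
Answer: 3701/11034 ≈ 0.33542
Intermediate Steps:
(Y(23) + 14781)/(o(78/(-31) - 75/19, t(4, -1)) + 44303) = (23 + 14781)/(-167 + 44303) = 14804/44136 = 14804*(1/44136) = 3701/11034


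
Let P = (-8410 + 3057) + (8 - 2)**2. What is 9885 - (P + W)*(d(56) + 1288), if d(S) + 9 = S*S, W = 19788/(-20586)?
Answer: 80589674310/3431 ≈ 2.3489e+7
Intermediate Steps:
W = -3298/3431 (W = 19788*(-1/20586) = -3298/3431 ≈ -0.96124)
P = -5317 (P = -5353 + 6**2 = -5353 + 36 = -5317)
d(S) = -9 + S**2 (d(S) = -9 + S*S = -9 + S**2)
9885 - (P + W)*(d(56) + 1288) = 9885 - (-5317 - 3298/3431)*((-9 + 56**2) + 1288) = 9885 - (-18245925)*((-9 + 3136) + 1288)/3431 = 9885 - (-18245925)*(3127 + 1288)/3431 = 9885 - (-18245925)*4415/3431 = 9885 - 1*(-80555758875/3431) = 9885 + 80555758875/3431 = 80589674310/3431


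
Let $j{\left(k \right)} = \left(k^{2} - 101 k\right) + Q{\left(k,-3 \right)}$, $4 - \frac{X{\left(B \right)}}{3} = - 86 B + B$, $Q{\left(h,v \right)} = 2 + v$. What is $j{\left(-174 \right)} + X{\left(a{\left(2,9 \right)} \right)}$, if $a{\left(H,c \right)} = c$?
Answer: $50156$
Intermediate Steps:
$X{\left(B \right)} = 12 + 255 B$ ($X{\left(B \right)} = 12 - 3 \left(- 86 B + B\right) = 12 - 3 \left(- 85 B\right) = 12 + 255 B$)
$j{\left(k \right)} = -1 + k^{2} - 101 k$ ($j{\left(k \right)} = \left(k^{2} - 101 k\right) + \left(2 - 3\right) = \left(k^{2} - 101 k\right) - 1 = -1 + k^{2} - 101 k$)
$j{\left(-174 \right)} + X{\left(a{\left(2,9 \right)} \right)} = \left(-1 + \left(-174\right)^{2} - -17574\right) + \left(12 + 255 \cdot 9\right) = \left(-1 + 30276 + 17574\right) + \left(12 + 2295\right) = 47849 + 2307 = 50156$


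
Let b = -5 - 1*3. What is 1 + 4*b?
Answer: -31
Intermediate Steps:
b = -8 (b = -5 - 3 = -8)
1 + 4*b = 1 + 4*(-8) = 1 - 32 = -31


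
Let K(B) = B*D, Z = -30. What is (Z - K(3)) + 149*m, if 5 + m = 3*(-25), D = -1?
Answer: -11947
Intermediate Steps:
K(B) = -B (K(B) = B*(-1) = -B)
m = -80 (m = -5 + 3*(-25) = -5 - 75 = -80)
(Z - K(3)) + 149*m = (-30 - (-1)*3) + 149*(-80) = (-30 - 1*(-3)) - 11920 = (-30 + 3) - 11920 = -27 - 11920 = -11947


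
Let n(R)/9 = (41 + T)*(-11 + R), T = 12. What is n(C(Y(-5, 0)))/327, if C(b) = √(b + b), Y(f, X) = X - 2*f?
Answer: -1749/109 + 318*√5/109 ≈ -9.5223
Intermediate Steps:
C(b) = √2*√b (C(b) = √(2*b) = √2*√b)
n(R) = -5247 + 477*R (n(R) = 9*((41 + 12)*(-11 + R)) = 9*(53*(-11 + R)) = 9*(-583 + 53*R) = -5247 + 477*R)
n(C(Y(-5, 0)))/327 = (-5247 + 477*(√2*√(0 - 2*(-5))))/327 = (-5247 + 477*(√2*√(0 + 10)))*(1/327) = (-5247 + 477*(√2*√10))*(1/327) = (-5247 + 477*(2*√5))*(1/327) = (-5247 + 954*√5)*(1/327) = -1749/109 + 318*√5/109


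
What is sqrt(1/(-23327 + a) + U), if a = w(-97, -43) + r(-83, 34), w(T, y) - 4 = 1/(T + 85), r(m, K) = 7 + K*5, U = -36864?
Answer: 2*I*sqrt(710984255380203)/277753 ≈ 192.0*I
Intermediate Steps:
r(m, K) = 7 + 5*K
w(T, y) = 4 + 1/(85 + T) (w(T, y) = 4 + 1/(T + 85) = 4 + 1/(85 + T))
a = 2171/12 (a = (341 + 4*(-97))/(85 - 97) + (7 + 5*34) = (341 - 388)/(-12) + (7 + 170) = -1/12*(-47) + 177 = 47/12 + 177 = 2171/12 ≈ 180.92)
sqrt(1/(-23327 + a) + U) = sqrt(1/(-23327 + 2171/12) - 36864) = sqrt(1/(-277753/12) - 36864) = sqrt(-12/277753 - 36864) = sqrt(-10239086604/277753) = 2*I*sqrt(710984255380203)/277753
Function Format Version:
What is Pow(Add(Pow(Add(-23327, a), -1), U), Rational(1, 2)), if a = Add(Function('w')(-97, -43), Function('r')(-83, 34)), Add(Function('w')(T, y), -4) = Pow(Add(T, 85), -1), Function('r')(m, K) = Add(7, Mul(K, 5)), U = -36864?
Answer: Mul(Rational(2, 277753), I, Pow(710984255380203, Rational(1, 2))) ≈ Mul(192.00, I)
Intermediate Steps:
Function('r')(m, K) = Add(7, Mul(5, K))
Function('w')(T, y) = Add(4, Pow(Add(85, T), -1)) (Function('w')(T, y) = Add(4, Pow(Add(T, 85), -1)) = Add(4, Pow(Add(85, T), -1)))
a = Rational(2171, 12) (a = Add(Mul(Pow(Add(85, -97), -1), Add(341, Mul(4, -97))), Add(7, Mul(5, 34))) = Add(Mul(Pow(-12, -1), Add(341, -388)), Add(7, 170)) = Add(Mul(Rational(-1, 12), -47), 177) = Add(Rational(47, 12), 177) = Rational(2171, 12) ≈ 180.92)
Pow(Add(Pow(Add(-23327, a), -1), U), Rational(1, 2)) = Pow(Add(Pow(Add(-23327, Rational(2171, 12)), -1), -36864), Rational(1, 2)) = Pow(Add(Pow(Rational(-277753, 12), -1), -36864), Rational(1, 2)) = Pow(Add(Rational(-12, 277753), -36864), Rational(1, 2)) = Pow(Rational(-10239086604, 277753), Rational(1, 2)) = Mul(Rational(2, 277753), I, Pow(710984255380203, Rational(1, 2)))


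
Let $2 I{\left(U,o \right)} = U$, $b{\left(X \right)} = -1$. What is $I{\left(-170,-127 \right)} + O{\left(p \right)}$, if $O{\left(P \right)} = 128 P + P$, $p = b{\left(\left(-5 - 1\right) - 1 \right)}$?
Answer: $-214$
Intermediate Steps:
$p = -1$
$O{\left(P \right)} = 129 P$
$I{\left(U,o \right)} = \frac{U}{2}$
$I{\left(-170,-127 \right)} + O{\left(p \right)} = \frac{1}{2} \left(-170\right) + 129 \left(-1\right) = -85 - 129 = -214$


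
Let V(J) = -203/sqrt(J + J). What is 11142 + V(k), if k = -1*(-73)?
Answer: 11142 - 203*sqrt(146)/146 ≈ 11125.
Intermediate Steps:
k = 73
V(J) = -203*sqrt(2)/(2*sqrt(J))
11142 + V(k) = 11142 - 203*sqrt(2)/(2*sqrt(73)) = 11142 - 203*sqrt(2)*sqrt(73)/73/2 = 11142 - 203*sqrt(146)/146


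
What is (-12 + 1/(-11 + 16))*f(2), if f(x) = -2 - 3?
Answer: 59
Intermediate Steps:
f(x) = -5
(-12 + 1/(-11 + 16))*f(2) = (-12 + 1/(-11 + 16))*(-5) = (-12 + 1/5)*(-5) = (-12 + ⅕)*(-5) = -59/5*(-5) = 59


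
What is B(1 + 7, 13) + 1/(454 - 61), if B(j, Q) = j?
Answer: 3145/393 ≈ 8.0025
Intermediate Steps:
B(1 + 7, 13) + 1/(454 - 61) = (1 + 7) + 1/(454 - 61) = 8 + 1/393 = 3145/393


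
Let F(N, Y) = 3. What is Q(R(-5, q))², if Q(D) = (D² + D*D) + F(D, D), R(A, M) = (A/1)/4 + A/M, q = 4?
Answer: 961/4 ≈ 240.25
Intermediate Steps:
R(A, M) = A/4 + A/M (R(A, M) = (A*1)*(¼) + A/M = A*(¼) + A/M = A/4 + A/M)
Q(D) = 3 + 2*D² (Q(D) = (D² + D*D) + 3 = (D² + D²) + 3 = 2*D² + 3 = 3 + 2*D²)
Q(R(-5, q))² = (3 + 2*((¼)*(-5) - 5/4)²)² = (3 + 2*(-5/4 - 5*¼)²)² = (3 + 2*(-5/4 - 5/4)²)² = (3 + 2*(-5/2)²)² = (3 + 2*(25/4))² = (3 + 25/2)² = (31/2)² = 961/4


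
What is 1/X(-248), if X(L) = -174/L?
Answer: 124/87 ≈ 1.4253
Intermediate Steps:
1/X(-248) = 1/(-174/(-248)) = 1/(-174*(-1/248)) = 1/(87/124) = 124/87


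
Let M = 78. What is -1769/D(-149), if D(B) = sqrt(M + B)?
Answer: 1769*I*sqrt(71)/71 ≈ 209.94*I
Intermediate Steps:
D(B) = sqrt(78 + B)
-1769/D(-149) = -1769/sqrt(78 - 149) = -1769*(-I*sqrt(71)/71) = -(-1769)*I*sqrt(71)/71 = 1769*I*sqrt(71)/71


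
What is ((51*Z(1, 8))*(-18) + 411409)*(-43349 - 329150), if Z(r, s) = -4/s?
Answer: -153420418132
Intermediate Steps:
Z(r, s) = -4/s
((51*Z(1, 8))*(-18) + 411409)*(-43349 - 329150) = ((51*(-4/8))*(-18) + 411409)*(-43349 - 329150) = ((51*(-4*⅛))*(-18) + 411409)*(-372499) = ((51*(-½))*(-18) + 411409)*(-372499) = (-51/2*(-18) + 411409)*(-372499) = (459 + 411409)*(-372499) = 411868*(-372499) = -153420418132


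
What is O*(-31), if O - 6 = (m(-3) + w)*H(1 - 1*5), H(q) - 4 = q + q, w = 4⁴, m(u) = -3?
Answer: 31186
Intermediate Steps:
w = 256
H(q) = 4 + 2*q (H(q) = 4 + (q + q) = 4 + 2*q)
O = -1006 (O = 6 + (-3 + 256)*(4 + 2*(1 - 1*5)) = 6 + 253*(4 + 2*(1 - 5)) = 6 + 253*(4 + 2*(-4)) = 6 + 253*(4 - 8) = 6 + 253*(-4) = 6 - 1012 = -1006)
O*(-31) = -1006*(-31) = 31186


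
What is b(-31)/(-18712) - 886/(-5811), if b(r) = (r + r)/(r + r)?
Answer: 16573021/108735432 ≈ 0.15242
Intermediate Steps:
b(r) = 1 (b(r) = (2*r)/((2*r)) = (2*r)*(1/(2*r)) = 1)
b(-31)/(-18712) - 886/(-5811) = 1/(-18712) - 886/(-5811) = 1*(-1/18712) - 886*(-1/5811) = -1/18712 + 886/5811 = 16573021/108735432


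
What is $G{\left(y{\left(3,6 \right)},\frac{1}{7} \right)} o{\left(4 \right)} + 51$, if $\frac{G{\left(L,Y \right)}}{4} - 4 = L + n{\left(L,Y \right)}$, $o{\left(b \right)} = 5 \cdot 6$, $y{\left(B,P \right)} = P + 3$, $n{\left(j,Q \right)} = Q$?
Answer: $\frac{11397}{7} \approx 1628.1$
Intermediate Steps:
$y{\left(B,P \right)} = 3 + P$
$o{\left(b \right)} = 30$
$G{\left(L,Y \right)} = 16 + 4 L + 4 Y$ ($G{\left(L,Y \right)} = 16 + 4 \left(L + Y\right) = 16 + \left(4 L + 4 Y\right) = 16 + 4 L + 4 Y$)
$G{\left(y{\left(3,6 \right)},\frac{1}{7} \right)} o{\left(4 \right)} + 51 = \left(16 + 4 \left(3 + 6\right) + \frac{4}{7}\right) 30 + 51 = \left(16 + 4 \cdot 9 + 4 \cdot \frac{1}{7}\right) 30 + 51 = \left(16 + 36 + \frac{4}{7}\right) 30 + 51 = \frac{368}{7} \cdot 30 + 51 = \frac{11040}{7} + 51 = \frac{11397}{7}$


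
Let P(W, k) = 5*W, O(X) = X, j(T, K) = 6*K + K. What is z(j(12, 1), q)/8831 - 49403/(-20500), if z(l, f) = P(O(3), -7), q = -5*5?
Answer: 436585393/181035500 ≈ 2.4116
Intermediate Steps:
j(T, K) = 7*K
q = -25
z(l, f) = 15 (z(l, f) = 5*3 = 15)
z(j(12, 1), q)/8831 - 49403/(-20500) = 15/8831 - 49403/(-20500) = 15*(1/8831) - 49403*(-1/20500) = 15/8831 + 49403/20500 = 436585393/181035500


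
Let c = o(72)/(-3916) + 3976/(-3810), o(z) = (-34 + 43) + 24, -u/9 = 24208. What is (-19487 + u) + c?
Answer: -160972840063/678180 ≈ -2.3736e+5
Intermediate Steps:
u = -217872 (u = -9*24208 = -217872)
o(z) = 33 (o(z) = 9 + 24 = 33)
c = -713443/678180 (c = 33/(-3916) + 3976/(-3810) = 33*(-1/3916) + 3976*(-1/3810) = -3/356 - 1988/1905 = -713443/678180 ≈ -1.0520)
(-19487 + u) + c = (-19487 - 217872) - 713443/678180 = -237359 - 713443/678180 = -160972840063/678180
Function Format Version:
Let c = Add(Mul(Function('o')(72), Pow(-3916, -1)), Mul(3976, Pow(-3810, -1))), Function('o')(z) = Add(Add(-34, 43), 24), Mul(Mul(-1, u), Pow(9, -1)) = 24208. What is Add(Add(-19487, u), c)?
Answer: Rational(-160972840063, 678180) ≈ -2.3736e+5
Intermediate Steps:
u = -217872 (u = Mul(-9, 24208) = -217872)
Function('o')(z) = 33 (Function('o')(z) = Add(9, 24) = 33)
c = Rational(-713443, 678180) (c = Add(Mul(33, Pow(-3916, -1)), Mul(3976, Pow(-3810, -1))) = Add(Mul(33, Rational(-1, 3916)), Mul(3976, Rational(-1, 3810))) = Add(Rational(-3, 356), Rational(-1988, 1905)) = Rational(-713443, 678180) ≈ -1.0520)
Add(Add(-19487, u), c) = Add(Add(-19487, -217872), Rational(-713443, 678180)) = Add(-237359, Rational(-713443, 678180)) = Rational(-160972840063, 678180)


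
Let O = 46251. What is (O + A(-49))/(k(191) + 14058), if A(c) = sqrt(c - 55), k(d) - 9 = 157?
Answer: 46251/14224 + I*sqrt(26)/7112 ≈ 3.2516 + 0.00071696*I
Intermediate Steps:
k(d) = 166 (k(d) = 9 + 157 = 166)
A(c) = sqrt(-55 + c)
(O + A(-49))/(k(191) + 14058) = (46251 + sqrt(-55 - 49))/(166 + 14058) = (46251 + sqrt(-104))/14224 = (46251 + 2*I*sqrt(26))*(1/14224) = 46251/14224 + I*sqrt(26)/7112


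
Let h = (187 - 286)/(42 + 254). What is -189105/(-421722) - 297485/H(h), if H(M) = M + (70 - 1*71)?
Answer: 353667062579/1586478 ≈ 2.2293e+5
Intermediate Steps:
h = -99/296 ≈ -0.33446
H(M) = -1 + M (H(M) = M + (70 - 71) = M - 1 = -1 + M)
-189105/(-421722) - 297485/H(h) = -189105/(-421722) - 297485/(-1 - 99/296) = -189105*(-1/421722) - 297485/(-395/296) = 9005/20082 - 297485*(-296/395) = 9005/20082 + 17611112/79 = 353667062579/1586478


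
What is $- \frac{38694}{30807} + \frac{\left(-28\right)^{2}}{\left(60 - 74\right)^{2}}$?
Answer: $\frac{28178}{10269} \approx 2.744$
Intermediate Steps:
$- \frac{38694}{30807} + \frac{\left(-28\right)^{2}}{\left(60 - 74\right)^{2}} = \left(-38694\right) \frac{1}{30807} + \frac{784}{\left(-14\right)^{2}} = - \frac{12898}{10269} + \frac{784}{196} = - \frac{12898}{10269} + 784 \cdot \frac{1}{196} = - \frac{12898}{10269} + 4 = \frac{28178}{10269}$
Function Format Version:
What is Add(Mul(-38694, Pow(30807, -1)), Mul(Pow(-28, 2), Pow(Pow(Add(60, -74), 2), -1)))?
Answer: Rational(28178, 10269) ≈ 2.7440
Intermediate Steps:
Add(Mul(-38694, Pow(30807, -1)), Mul(Pow(-28, 2), Pow(Pow(Add(60, -74), 2), -1))) = Add(Mul(-38694, Rational(1, 30807)), Mul(784, Pow(Pow(-14, 2), -1))) = Add(Rational(-12898, 10269), Mul(784, Pow(196, -1))) = Add(Rational(-12898, 10269), Mul(784, Rational(1, 196))) = Add(Rational(-12898, 10269), 4) = Rational(28178, 10269)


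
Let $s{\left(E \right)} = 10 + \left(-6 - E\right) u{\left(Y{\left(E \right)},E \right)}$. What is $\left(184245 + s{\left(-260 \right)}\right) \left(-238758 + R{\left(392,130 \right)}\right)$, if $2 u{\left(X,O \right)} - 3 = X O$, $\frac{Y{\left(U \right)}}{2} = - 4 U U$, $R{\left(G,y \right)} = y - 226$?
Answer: $-4265311571511144$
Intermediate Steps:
$R{\left(G,y \right)} = -226 + y$
$Y{\left(U \right)} = - 8 U^{2}$ ($Y{\left(U \right)} = 2 - 4 U U = 2 \left(- 4 U^{2}\right) = - 8 U^{2}$)
$u{\left(X,O \right)} = \frac{3}{2} + \frac{O X}{2}$ ($u{\left(X,O \right)} = \frac{3}{2} + \frac{X O}{2} = \frac{3}{2} + \frac{O X}{2}$)
$s{\left(E \right)} = 10 + \left(-6 - E\right) \left(\frac{3}{2} - 4 E^{3}\right)$ ($s{\left(E \right)} = 10 + \left(-6 - E\right) \left(\frac{3}{2} + \frac{E \left(- 8 E^{2}\right)}{2}\right) = 10 + \left(-6 - E\right) \left(\frac{3}{2} - 4 E^{3}\right)$)
$\left(184245 + s{\left(-260 \right)}\right) \left(-238758 + R{\left(392,130 \right)}\right) = \left(184245 + \left(1 + 24 \left(-260\right)^{3} - - 130 \left(3 - 8 \left(-260\right)^{3}\right)\right)\right) \left(-238758 + \left(-226 + 130\right)\right) = \left(184245 + \left(1 + 24 \left(-17576000\right) - - 130 \left(3 - -140608000\right)\right)\right) \left(-238758 - 96\right) = \left(184245 - \left(421823999 - 130 \left(3 + 140608000\right)\right)\right) \left(-238854\right) = \left(184245 - \left(421823999 - 18279040390\right)\right) \left(-238854\right) = \left(184245 + \left(1 - 421824000 + 18279040390\right)\right) \left(-238854\right) = \left(184245 + 17857216391\right) \left(-238854\right) = 17857400636 \left(-238854\right) = -4265311571511144$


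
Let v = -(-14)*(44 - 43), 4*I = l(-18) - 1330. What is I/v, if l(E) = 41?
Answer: -1289/56 ≈ -23.018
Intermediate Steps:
I = -1289/4 (I = (41 - 1330)/4 = (¼)*(-1289) = -1289/4 ≈ -322.25)
v = 14 (v = -(-14) = -1*(-14) = 14)
I/v = -1289/4/14 = -1289/4*1/14 = -1289/56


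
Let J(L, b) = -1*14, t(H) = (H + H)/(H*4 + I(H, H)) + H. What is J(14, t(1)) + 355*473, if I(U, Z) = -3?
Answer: 167901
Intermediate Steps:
t(H) = H + 2*H/(-3 + 4*H) (t(H) = (H + H)/(H*4 - 3) + H = (2*H)/(4*H - 3) + H = (2*H)/(-3 + 4*H) + H = 2*H/(-3 + 4*H) + H = H + 2*H/(-3 + 4*H))
J(L, b) = -14
J(14, t(1)) + 355*473 = -14 + 355*473 = -14 + 167915 = 167901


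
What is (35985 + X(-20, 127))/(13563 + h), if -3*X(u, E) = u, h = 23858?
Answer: 107975/112263 ≈ 0.96180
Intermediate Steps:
X(u, E) = -u/3
(35985 + X(-20, 127))/(13563 + h) = (35985 - ⅓*(-20))/(13563 + 23858) = (35985 + 20/3)/37421 = (107975/3)*(1/37421) = 107975/112263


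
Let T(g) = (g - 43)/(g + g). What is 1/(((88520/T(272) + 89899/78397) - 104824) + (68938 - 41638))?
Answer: 17952913/2383437086819 ≈ 7.5324e-6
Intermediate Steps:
T(g) = (-43 + g)/(2*g) (T(g) = (-43 + g)/((2*g)) = (-43 + g)*(1/(2*g)) = (-43 + g)/(2*g))
1/(((88520/T(272) + 89899/78397) - 104824) + (68938 - 41638)) = 1/(((88520/(((½)*(-43 + 272)/272)) + 89899/78397) - 104824) + (68938 - 41638)) = 1/(((88520/(((½)*(1/272)*229)) + 89899*(1/78397)) - 104824) + 27300) = 1/(((88520/(229/544) + 89899/78397) - 104824) + 27300) = 1/(((88520*(544/229) + 89899/78397) - 104824) + 27300) = 1/(((48154880/229 + 89899/78397) - 104824) + 27300) = 1/((3775218714231/17952913 - 104824) + 27300) = 1/(1893322561919/17952913 + 27300) = 1/(2383437086819/17952913) = 17952913/2383437086819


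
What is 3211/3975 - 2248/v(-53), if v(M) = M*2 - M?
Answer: 171811/3975 ≈ 43.223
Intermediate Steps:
v(M) = M (v(M) = 2*M - M = M)
3211/3975 - 2248/v(-53) = 3211/3975 - 2248/(-53) = 3211*(1/3975) - 2248*(-1/53) = 3211/3975 + 2248/53 = 171811/3975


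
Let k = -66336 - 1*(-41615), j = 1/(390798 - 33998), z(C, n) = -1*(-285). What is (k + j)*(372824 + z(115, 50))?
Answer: -3290990323382091/356800 ≈ -9.2236e+9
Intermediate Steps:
z(C, n) = 285
j = 1/356800 ≈ 2.8027e-6
k = -24721 (k = -66336 + 41615 = -24721)
(k + j)*(372824 + z(115, 50)) = (-24721 + 1/356800)*(372824 + 285) = -8820452799/356800*373109 = -3290990323382091/356800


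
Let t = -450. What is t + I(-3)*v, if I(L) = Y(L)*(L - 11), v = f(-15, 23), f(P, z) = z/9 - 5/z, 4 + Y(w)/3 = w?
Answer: 16382/69 ≈ 237.42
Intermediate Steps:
Y(w) = -12 + 3*w
f(P, z) = -5/z + z/9 (f(P, z) = z*(⅑) - 5/z = z/9 - 5/z = -5/z + z/9)
v = 484/207 (v = -5/23 + (⅑)*23 = -5*1/23 + 23/9 = -5/23 + 23/9 = 484/207 ≈ 2.3382)
I(L) = (-12 + 3*L)*(-11 + L) (I(L) = (-12 + 3*L)*(L - 11) = (-12 + 3*L)*(-11 + L))
t + I(-3)*v = -450 + (3*(-11 - 3)*(-4 - 3))*(484/207) = -450 + (3*(-14)*(-7))*(484/207) = -450 + 294*(484/207) = -450 + 47432/69 = 16382/69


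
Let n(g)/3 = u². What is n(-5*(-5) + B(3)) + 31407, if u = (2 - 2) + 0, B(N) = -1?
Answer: 31407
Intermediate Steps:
u = 0 (u = 0 + 0 = 0)
n(g) = 0 (n(g) = 3*0² = 3*0 = 0)
n(-5*(-5) + B(3)) + 31407 = 0 + 31407 = 31407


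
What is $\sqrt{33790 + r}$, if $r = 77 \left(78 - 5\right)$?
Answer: $3 \sqrt{4379} \approx 198.52$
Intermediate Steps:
$r = 5621$ ($r = 77 \cdot 73 = 5621$)
$\sqrt{33790 + r} = \sqrt{33790 + 5621} = \sqrt{39411} = 3 \sqrt{4379}$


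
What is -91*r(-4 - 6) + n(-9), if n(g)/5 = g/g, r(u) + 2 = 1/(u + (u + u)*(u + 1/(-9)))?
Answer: 322691/1730 ≈ 186.53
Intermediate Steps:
r(u) = -2 + 1/(u + 2*u*(-⅑ + u)) (r(u) = -2 + 1/(u + (u + u)*(u + 1/(-9))) = -2 + 1/(u + (2*u)*(u - ⅑)) = -2 + 1/(u + (2*u)*(-⅑ + u)) = -2 + 1/(u + 2*u*(-⅑ + u)))
n(g) = 5 (n(g) = 5*(g/g) = 5*1 = 5)
-91*r(-4 - 6) + n(-9) = -91*(9 - 36*(-4 - 6)² - 14*(-4 - 6))/((-4 - 6)*(7 + 18*(-4 - 6))) + 5 = -91*(9 - 36*(-10)² - 14*(-10))/((-10)*(7 + 18*(-10))) + 5 = -(-91)*(9 - 36*100 + 140)/(10*(7 - 180)) + 5 = -(-91)*(9 - 3600 + 140)/(10*(-173)) + 5 = -(-91)*(-1)*(-3451)/(10*173) + 5 = -91*(-3451/1730) + 5 = 314041/1730 + 5 = 322691/1730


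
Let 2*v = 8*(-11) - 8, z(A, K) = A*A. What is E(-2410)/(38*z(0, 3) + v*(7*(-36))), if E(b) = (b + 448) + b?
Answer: -1093/3024 ≈ -0.36144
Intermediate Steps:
z(A, K) = A**2
E(b) = 448 + 2*b (E(b) = (448 + b) + b = 448 + 2*b)
v = -48 (v = (8*(-11) - 8)/2 = (-88 - 8)/2 = (1/2)*(-96) = -48)
E(-2410)/(38*z(0, 3) + v*(7*(-36))) = (448 + 2*(-2410))/(38*0**2 - 336*(-36)) = (448 - 4820)/(38*0 - 48*(-252)) = -4372/(0 + 12096) = -4372/12096 = -4372*1/12096 = -1093/3024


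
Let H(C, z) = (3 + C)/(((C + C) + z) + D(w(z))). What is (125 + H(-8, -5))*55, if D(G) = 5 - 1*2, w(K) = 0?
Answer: 124025/18 ≈ 6890.3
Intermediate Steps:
D(G) = 3 (D(G) = 5 - 2 = 3)
H(C, z) = (3 + C)/(3 + z + 2*C) (H(C, z) = (3 + C)/(((C + C) + z) + 3) = (3 + C)/((2*C + z) + 3) = (3 + C)/((z + 2*C) + 3) = (3 + C)/(3 + z + 2*C))
(125 + H(-8, -5))*55 = (125 + (3 - 8)/(3 - 5 + 2*(-8)))*55 = (125 - 5/(3 - 5 - 16))*55 = (125 - 5/(-18))*55 = (125 - 1/18*(-5))*55 = (125 + 5/18)*55 = (2255/18)*55 = 124025/18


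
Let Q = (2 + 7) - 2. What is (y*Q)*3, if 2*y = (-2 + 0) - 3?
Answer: -105/2 ≈ -52.500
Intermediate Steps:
Q = 7 (Q = 9 - 2 = 7)
y = -5/2 (y = ((-2 + 0) - 3)/2 = (-2 - 3)/2 = (½)*(-5) = -5/2 ≈ -2.5000)
(y*Q)*3 = -5/2*7*3 = -35/2*3 = -105/2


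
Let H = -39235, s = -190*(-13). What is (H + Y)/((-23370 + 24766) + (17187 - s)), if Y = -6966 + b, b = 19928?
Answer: -26273/16113 ≈ -1.6305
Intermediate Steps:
s = 2470
Y = 12962 (Y = -6966 + 19928 = 12962)
(H + Y)/((-23370 + 24766) + (17187 - s)) = (-39235 + 12962)/((-23370 + 24766) + (17187 - 1*2470)) = -26273/(1396 + (17187 - 2470)) = -26273/(1396 + 14717) = -26273/16113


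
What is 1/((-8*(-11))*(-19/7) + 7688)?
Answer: 7/52144 ≈ 0.00013424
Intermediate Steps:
1/((-8*(-11))*(-19/7) + 7688) = 1/(88*(-19*1/7) + 7688) = 1/(88*(-19/7) + 7688) = 1/(-1672/7 + 7688) = 1/(52144/7) = 7/52144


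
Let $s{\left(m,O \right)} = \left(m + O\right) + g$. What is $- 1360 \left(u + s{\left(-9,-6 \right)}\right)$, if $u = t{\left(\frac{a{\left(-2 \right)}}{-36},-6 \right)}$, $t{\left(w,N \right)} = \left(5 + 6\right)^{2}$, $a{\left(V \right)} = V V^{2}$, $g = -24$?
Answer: $-111520$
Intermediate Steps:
$a{\left(V \right)} = V^{3}$
$s{\left(m,O \right)} = -24 + O + m$ ($s{\left(m,O \right)} = \left(m + O\right) - 24 = \left(O + m\right) - 24 = -24 + O + m$)
$t{\left(w,N \right)} = 121$ ($t{\left(w,N \right)} = 11^{2} = 121$)
$u = 121$
$- 1360 \left(u + s{\left(-9,-6 \right)}\right) = - 1360 \left(121 - 39\right) = \left(-1360\right) 82 = -111520$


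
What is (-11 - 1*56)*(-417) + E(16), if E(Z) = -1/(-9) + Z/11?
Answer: 2766116/99 ≈ 27941.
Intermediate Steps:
E(Z) = ⅑ + Z/11 (E(Z) = -1*(-⅑) + Z*(1/11) = ⅑ + Z/11)
(-11 - 1*56)*(-417) + E(16) = (-11 - 1*56)*(-417) + (⅑ + (1/11)*16) = (-11 - 56)*(-417) + (⅑ + 16/11) = -67*(-417) + 155/99 = 27939 + 155/99 = 2766116/99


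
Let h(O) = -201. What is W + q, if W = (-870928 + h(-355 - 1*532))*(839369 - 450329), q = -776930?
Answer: -338904803090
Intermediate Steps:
W = -338904026160 (W = (-870928 - 201)*(839369 - 450329) = -871129*389040 = -338904026160)
W + q = -338904026160 - 776930 = -338904803090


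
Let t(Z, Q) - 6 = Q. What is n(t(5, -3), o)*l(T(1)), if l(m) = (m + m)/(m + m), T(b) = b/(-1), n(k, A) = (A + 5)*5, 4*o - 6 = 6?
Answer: 40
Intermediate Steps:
t(Z, Q) = 6 + Q
o = 3 (o = 3/2 + (1/4)*6 = 3/2 + 3/2 = 3)
n(k, A) = 25 + 5*A (n(k, A) = (5 + A)*5 = 25 + 5*A)
T(b) = -b (T(b) = b*(-1) = -b)
l(m) = 1 (l(m) = (2*m)/((2*m)) = (2*m)*(1/(2*m)) = 1)
n(t(5, -3), o)*l(T(1)) = (25 + 5*3)*1 = (25 + 15)*1 = 40*1 = 40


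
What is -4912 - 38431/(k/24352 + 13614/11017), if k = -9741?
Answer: -11411825691376/224211531 ≈ -50898.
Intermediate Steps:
-4912 - 38431/(k/24352 + 13614/11017) = -4912 - 38431/(-9741/24352 + 13614/11017) = -4912 - 38431/224211531/268285984 = -4912 - 38431*268285984/224211531 = -4912 - 10310498651104/224211531 = -11411825691376/224211531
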